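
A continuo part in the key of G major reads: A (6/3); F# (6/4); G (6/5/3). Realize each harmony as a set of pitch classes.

A, C, F# | F#, B, D | G, B, D, E

A (6/3): A, C, F#.
F# (6/4): F#, B, D.
G (6/5/3): G, B, D, E.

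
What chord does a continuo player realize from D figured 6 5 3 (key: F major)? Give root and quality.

The figures 6 5 3 indicate a seventh chord in first inversion.
In first inversion the root lies a sixth above the bass: a sixth above D in F major is Bb.
The chord tones are D, F, A, Bb, giving Bb major seventh.

Bb major seventh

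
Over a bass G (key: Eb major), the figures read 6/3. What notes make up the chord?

A third above G in this key is Bb.
A sixth above G in this key is Eb.
Together with the bass G, this spells Eb major in first inversion.

G, Bb, Eb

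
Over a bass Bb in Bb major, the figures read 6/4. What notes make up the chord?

A fourth above Bb in this key is Eb.
A sixth above Bb in this key is G.
Together with the bass Bb, this spells Eb major in second inversion.

Bb, Eb, G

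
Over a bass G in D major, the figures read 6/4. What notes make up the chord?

G, C#, E

A fourth above G in this key is C#.
A sixth above G in this key is E.
Together with the bass G, this spells C# diminished in second inversion.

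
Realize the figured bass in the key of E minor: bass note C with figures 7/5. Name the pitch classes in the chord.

The written figures 7/5 are shorthand for 7/5/3: the 3 is implied.
A third above C in this key is E.
A fifth above C in this key is G.
A seventh above C in this key is B.
Together with the bass C, this spells C major seventh in root position.

C, E, G, B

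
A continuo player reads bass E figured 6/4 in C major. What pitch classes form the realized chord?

A fourth above E in this key is A.
A sixth above E in this key is C.
Together with the bass E, this spells A minor in second inversion.

E, A, C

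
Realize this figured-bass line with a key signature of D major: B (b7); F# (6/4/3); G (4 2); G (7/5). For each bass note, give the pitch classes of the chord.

B, D, F#, Ab | F#, A, B, D | G, A, C#, E | G, B, D, F#

B (b7/5/3): B, D, F#, Ab.
F# (6/4/3): F#, A, B, D.
G (6/4/2): G, A, C#, E.
G (7/5/3): G, B, D, F#.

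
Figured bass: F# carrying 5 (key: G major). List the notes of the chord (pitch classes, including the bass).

F#, A, C

The written figures 5 are shorthand for 5/3: the 3 is implied.
A third above F# in this key is A.
A fifth above F# in this key is C.
Together with the bass F#, this spells F# diminished in root position.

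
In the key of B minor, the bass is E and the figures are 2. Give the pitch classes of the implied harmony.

E, F#, A, C#

The written figures 2 are shorthand for 6/4/2: the 6/4 are implied.
A second above E in this key is F#.
A fourth above E in this key is A.
A sixth above E in this key is C#.
Together with the bass E, this spells F# minor seventh in third inversion.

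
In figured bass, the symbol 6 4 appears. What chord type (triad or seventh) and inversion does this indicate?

triad, second inversion

Intervals of 6/4 above the bass form a triad; the bass is the fifth, so this is second inversion.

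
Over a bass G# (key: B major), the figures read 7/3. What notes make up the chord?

G#, B, D#, F#

The written figures 7/3 are shorthand for 7/5/3: the 5 is implied.
A third above G# in this key is B.
A fifth above G# in this key is D#.
A seventh above G# in this key is F#.
Together with the bass G#, this spells G# minor seventh in root position.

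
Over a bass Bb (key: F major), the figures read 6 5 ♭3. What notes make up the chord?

Bb, Db, F, G

A third above Bb in this key is D, lowered to Db by the flat.
A fifth above Bb in this key is F.
A sixth above Bb in this key is G.
Together with the bass Bb, this spells G half-diminished seventh in first inversion.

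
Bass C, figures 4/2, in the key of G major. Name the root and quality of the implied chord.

D dominant seventh

The figures 4/2 indicate a seventh chord in third inversion.
In third inversion the root lies a second above the bass: a second above C in G major is D.
The chord tones are C, D, F#, A, giving D dominant seventh.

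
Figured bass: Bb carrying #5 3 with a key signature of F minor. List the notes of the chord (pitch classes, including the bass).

Bb, Db, F#

A third above Bb in this key is Db.
A fifth above Bb in this key is F, raised to F# by the sharp.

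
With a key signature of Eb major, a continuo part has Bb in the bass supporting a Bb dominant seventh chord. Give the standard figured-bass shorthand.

7

Bb is the root of Bb dominant seventh, so the chord is in root position.
A seventh chord in root position is figured 7/5/3, conventionally abbreviated 7.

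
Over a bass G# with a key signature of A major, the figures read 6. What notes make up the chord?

The written figures 6 are shorthand for 6/3: the 3 is implied.
A third above G# in this key is B.
A sixth above G# in this key is E.
Together with the bass G#, this spells E major in first inversion.

G#, B, E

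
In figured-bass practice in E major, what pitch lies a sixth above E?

Counting 5 letter steps above E lands on C; in E major, that letter is C#.

C#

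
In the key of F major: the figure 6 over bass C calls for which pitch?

Counting 5 letter steps above C lands on A; in F major, that letter is A.

A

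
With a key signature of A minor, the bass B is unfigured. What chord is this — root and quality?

B diminished

An unfigured bass indicates a triad in root position.
In root position the bass is the root, so the root is B.
The chord tones are B, D, F, giving B diminished.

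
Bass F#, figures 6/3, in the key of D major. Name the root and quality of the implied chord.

The figures 6/3 indicate a triad in first inversion.
In first inversion the root lies a sixth above the bass: a sixth above F# in D major is D.
The chord tones are F#, A, D, giving D major.

D major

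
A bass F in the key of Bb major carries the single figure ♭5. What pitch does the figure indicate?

Cb

Counting 4 letter steps above F lands on C; in Bb major, that letter is C.
The b5 figure lowers it a semitone, giving Cb.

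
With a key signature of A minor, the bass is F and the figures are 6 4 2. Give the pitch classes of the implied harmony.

A second above F in this key is G.
A fourth above F in this key is B.
A sixth above F in this key is D.
Together with the bass F, this spells G dominant seventh in third inversion.

F, G, B, D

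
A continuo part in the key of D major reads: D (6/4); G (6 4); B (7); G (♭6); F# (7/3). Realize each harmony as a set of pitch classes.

D, G, B | G, C#, E | B, D, F#, A | G, B, Eb | F#, A, C#, E

D (6/4): D, G, B.
G (6/4): G, C#, E.
B (7/5/3): B, D, F#, A.
G (b6/3): G, B, Eb.
F# (7/5/3): F#, A, C#, E.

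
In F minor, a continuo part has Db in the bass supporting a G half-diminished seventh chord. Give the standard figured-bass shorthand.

4/3

Db is the fifth of G half-diminished seventh, so the chord is in second inversion.
A seventh chord in second inversion is figured 6/4/3, conventionally abbreviated 4/3.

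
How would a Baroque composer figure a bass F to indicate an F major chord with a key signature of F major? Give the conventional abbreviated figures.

no figures

F is the root of F major, so the chord is in root position.
A triad in root position is figured 5/3, conventionally abbreviated (no figures — root-position triad).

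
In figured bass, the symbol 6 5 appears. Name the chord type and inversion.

seventh chord, first inversion

6 5 is shorthand for 6/5/3.
Intervals of 6/5/3 above the bass form a seventh chord; the bass is the third, so this is first inversion.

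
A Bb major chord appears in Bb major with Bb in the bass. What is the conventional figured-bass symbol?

Bb is the root of Bb major, so the chord is in root position.
A triad in root position is figured 5/3, conventionally abbreviated (no figures — root-position triad).

no figures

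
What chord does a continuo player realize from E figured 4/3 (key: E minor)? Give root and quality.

The figures 4/3 indicate a seventh chord in second inversion.
In second inversion the root lies a fourth above the bass: a fourth above E in E minor is A.
The chord tones are E, G, A, C, giving A minor seventh.

A minor seventh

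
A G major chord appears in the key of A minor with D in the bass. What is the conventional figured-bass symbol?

D is the fifth of G major, so the chord is in second inversion.
A triad in second inversion is figured 6/4, conventionally abbreviated 6/4.

6/4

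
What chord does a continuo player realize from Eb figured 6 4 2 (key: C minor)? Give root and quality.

The figures 6 4 2 indicate a seventh chord in third inversion.
In third inversion the root lies a second above the bass: a second above Eb in C minor is F.
The chord tones are Eb, F, Ab, C, giving F minor seventh.

F minor seventh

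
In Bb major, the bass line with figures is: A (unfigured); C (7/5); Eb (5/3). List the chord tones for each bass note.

A, C, Eb | C, Eb, G, Bb | Eb, G, Bb

A (5/3): A, C, Eb.
C (7/5/3): C, Eb, G, Bb.
Eb (5/3): Eb, G, Bb.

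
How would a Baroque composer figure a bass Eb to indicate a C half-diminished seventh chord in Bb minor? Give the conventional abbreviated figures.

Eb is the third of C half-diminished seventh, so the chord is in first inversion.
A seventh chord in first inversion is figured 6/5/3, conventionally abbreviated 6/5.

6/5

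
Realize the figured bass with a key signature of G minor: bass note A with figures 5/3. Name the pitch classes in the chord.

A, C, Eb

A third above A in this key is C.
A fifth above A in this key is Eb.
Together with the bass A, this spells A diminished in root position.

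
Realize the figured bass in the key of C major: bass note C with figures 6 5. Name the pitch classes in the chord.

C, E, G, A

The written figures 6 5 are shorthand for 6/5/3: the 3 is implied.
A third above C in this key is E.
A fifth above C in this key is G.
A sixth above C in this key is A.
Together with the bass C, this spells A minor seventh in first inversion.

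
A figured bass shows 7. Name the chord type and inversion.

seventh chord, root position

7 is shorthand for 7/5/3.
Intervals of 7/5/3 above the bass form a seventh chord; the bass is the root, so this is root position.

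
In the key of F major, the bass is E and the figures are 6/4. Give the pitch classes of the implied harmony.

E, A, C

A fourth above E in this key is A.
A sixth above E in this key is C.
Together with the bass E, this spells A minor in second inversion.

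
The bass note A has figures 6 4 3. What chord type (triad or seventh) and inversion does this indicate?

Intervals of 6/4/3 above the bass form a seventh chord; the bass is the fifth, so this is second inversion.

seventh chord, second inversion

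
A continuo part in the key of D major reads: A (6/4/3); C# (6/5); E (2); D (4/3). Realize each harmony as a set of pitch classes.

A (6/4/3): A, C#, D, F#.
C# (6/5/3): C#, E, G, A.
E (6/4/2): E, F#, A, C#.
D (6/4/3): D, F#, G, B.

A, C#, D, F# | C#, E, G, A | E, F#, A, C# | D, F#, G, B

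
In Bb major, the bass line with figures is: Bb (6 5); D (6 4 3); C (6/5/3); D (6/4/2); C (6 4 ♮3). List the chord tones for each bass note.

Bb (6/5/3): Bb, D, F, G.
D (6/4/3): D, F, G, Bb.
C (6/5/3): C, Eb, G, A.
D (6/4/2): D, Eb, G, Bb.
C (6/4/♮3): C, E, F, A.

Bb, D, F, G | D, F, G, Bb | C, Eb, G, A | D, Eb, G, Bb | C, E, F, A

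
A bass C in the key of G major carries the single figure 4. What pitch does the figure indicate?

F#

Counting 3 letter steps above C lands on F; in G major, that letter is F#.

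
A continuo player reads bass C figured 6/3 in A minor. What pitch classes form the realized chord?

A third above C in this key is E.
A sixth above C in this key is A.
Together with the bass C, this spells A minor in first inversion.

C, E, A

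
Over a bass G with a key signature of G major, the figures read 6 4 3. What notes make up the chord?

G, B, C, E

A third above G in this key is B.
A fourth above G in this key is C.
A sixth above G in this key is E.
Together with the bass G, this spells C major seventh in second inversion.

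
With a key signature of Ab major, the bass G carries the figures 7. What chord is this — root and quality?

G half-diminished seventh

The figures 7 indicate a seventh chord in root position.
In root position the bass is the root, so the root is G.
The chord tones are G, Bb, Db, F, giving G half-diminished seventh.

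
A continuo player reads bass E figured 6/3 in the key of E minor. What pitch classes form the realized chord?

A third above E in this key is G.
A sixth above E in this key is C.
Together with the bass E, this spells C major in first inversion.

E, G, C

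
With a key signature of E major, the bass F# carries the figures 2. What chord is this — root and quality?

The figures 2 indicate a seventh chord in third inversion.
In third inversion the root lies a second above the bass: a second above F# in E major is G#.
The chord tones are F#, G#, B, D#, giving G# minor seventh.

G# minor seventh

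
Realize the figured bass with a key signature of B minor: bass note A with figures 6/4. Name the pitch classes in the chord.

A, D, F#

A fourth above A in this key is D.
A sixth above A in this key is F#.
Together with the bass A, this spells D major in second inversion.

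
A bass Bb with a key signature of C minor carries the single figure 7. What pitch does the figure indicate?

Counting 6 letter steps above Bb lands on A; in C minor, that letter is Ab.

Ab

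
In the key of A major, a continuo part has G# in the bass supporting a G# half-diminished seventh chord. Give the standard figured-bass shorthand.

G# is the root of G# half-diminished seventh, so the chord is in root position.
A seventh chord in root position is figured 7/5/3, conventionally abbreviated 7.

7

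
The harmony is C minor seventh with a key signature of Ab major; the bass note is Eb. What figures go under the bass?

Eb is the third of C minor seventh, so the chord is in first inversion.
A seventh chord in first inversion is figured 6/5/3, conventionally abbreviated 6/5.

6/5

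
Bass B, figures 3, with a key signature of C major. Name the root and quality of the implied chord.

B diminished

The figures 3 indicate a triad in root position.
In root position the bass is the root, so the root is B.
The chord tones are B, D, F, giving B diminished.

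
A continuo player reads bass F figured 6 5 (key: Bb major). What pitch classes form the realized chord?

The written figures 6 5 are shorthand for 6/5/3: the 3 is implied.
A third above F in this key is A.
A fifth above F in this key is C.
A sixth above F in this key is D.
Together with the bass F, this spells D minor seventh in first inversion.

F, A, C, D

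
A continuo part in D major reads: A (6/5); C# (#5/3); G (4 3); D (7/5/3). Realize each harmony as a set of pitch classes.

A, C#, E, F# | C#, E, G# | G, B, C#, E | D, F#, A, C#

A (6/5/3): A, C#, E, F#.
C# (#5/3): C#, E, G#.
G (6/4/3): G, B, C#, E.
D (7/5/3): D, F#, A, C#.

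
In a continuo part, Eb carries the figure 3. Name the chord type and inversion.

3 is shorthand for 5/3.
Intervals of 5/3 above the bass form a triad; the bass is the root, so this is root position.

triad, root position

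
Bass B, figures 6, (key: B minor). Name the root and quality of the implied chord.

G major

The figures 6 indicate a triad in first inversion.
In first inversion the root lies a sixth above the bass: a sixth above B in B minor is G.
The chord tones are B, D, G, giving G major.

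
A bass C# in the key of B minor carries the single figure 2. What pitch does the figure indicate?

D

Counting 1 letter step above C# lands on D; in B minor, that letter is D.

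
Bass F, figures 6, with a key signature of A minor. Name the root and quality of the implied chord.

The figures 6 indicate a triad in first inversion.
In first inversion the root lies a sixth above the bass: a sixth above F in A minor is D.
The chord tones are F, A, D, giving D minor.

D minor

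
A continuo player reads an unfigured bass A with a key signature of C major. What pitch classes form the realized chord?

An unfigured bass implies 5/3.
A third above A in this key is C.
A fifth above A in this key is E.
Together with the bass A, this spells A minor in root position.

A, C, E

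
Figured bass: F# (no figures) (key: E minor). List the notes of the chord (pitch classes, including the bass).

An unfigured bass implies 5/3.
A third above F# in this key is A.
A fifth above F# in this key is C.
Together with the bass F#, this spells F# diminished in root position.

F#, A, C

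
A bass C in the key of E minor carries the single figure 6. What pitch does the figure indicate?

Counting 5 letter steps above C lands on A; in E minor, that letter is A.

A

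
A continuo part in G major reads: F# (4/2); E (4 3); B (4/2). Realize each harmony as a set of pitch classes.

F#, G, B, D | E, G, A, C | B, C, E, G

F# (6/4/2): F#, G, B, D.
E (6/4/3): E, G, A, C.
B (6/4/2): B, C, E, G.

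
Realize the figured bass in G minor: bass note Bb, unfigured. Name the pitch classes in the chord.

An unfigured bass implies 5/3.
A third above Bb in this key is D.
A fifth above Bb in this key is F.
Together with the bass Bb, this spells Bb major in root position.

Bb, D, F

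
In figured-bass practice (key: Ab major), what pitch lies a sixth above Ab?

F

Counting 5 letter steps above Ab lands on F; in Ab major, that letter is F.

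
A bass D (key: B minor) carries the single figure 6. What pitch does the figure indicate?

Counting 5 letter steps above D lands on B; in B minor, that letter is B.

B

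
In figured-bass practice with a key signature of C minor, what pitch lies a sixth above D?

Bb

Counting 5 letter steps above D lands on B; in C minor, that letter is Bb.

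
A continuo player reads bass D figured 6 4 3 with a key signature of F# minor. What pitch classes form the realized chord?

A third above D in this key is F#.
A fourth above D in this key is G#.
A sixth above D in this key is B.
Together with the bass D, this spells G# half-diminished seventh in second inversion.

D, F#, G#, B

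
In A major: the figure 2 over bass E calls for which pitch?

Counting 1 letter step above E lands on F; in A major, that letter is F#.

F#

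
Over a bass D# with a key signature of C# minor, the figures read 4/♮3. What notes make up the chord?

D#, F, G#, B

The written figures 4/♮3 are shorthand for 6/4/3: the 6 is implied.
A third above D# in this key is F#, made natural (F) by the ♮ figure.
A fourth above D# in this key is G#.
A sixth above D# in this key is B.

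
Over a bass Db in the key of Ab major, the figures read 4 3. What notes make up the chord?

Db, F, G, Bb

The written figures 4 3 are shorthand for 6/4/3: the 6 is implied.
A third above Db in this key is F.
A fourth above Db in this key is G.
A sixth above Db in this key is Bb.
Together with the bass Db, this spells G half-diminished seventh in second inversion.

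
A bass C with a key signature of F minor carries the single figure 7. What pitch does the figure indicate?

Bb

Counting 6 letter steps above C lands on B; in F minor, that letter is Bb.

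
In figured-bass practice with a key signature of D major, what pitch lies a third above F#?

Counting 2 letter steps above F# lands on A; in D major, that letter is A.

A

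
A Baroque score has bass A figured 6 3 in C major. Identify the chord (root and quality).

F major

The figures 6 3 indicate a triad in first inversion.
In first inversion the root lies a sixth above the bass: a sixth above A in C major is F.
The chord tones are A, C, F, giving F major.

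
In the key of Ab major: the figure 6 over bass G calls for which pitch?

Counting 5 letter steps above G lands on E; in Ab major, that letter is Eb.

Eb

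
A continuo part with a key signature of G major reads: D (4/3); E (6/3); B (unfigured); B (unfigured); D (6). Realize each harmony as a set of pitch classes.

D (6/4/3): D, F#, G, B.
E (6/3): E, G, C.
B (5/3): B, D, F#.
B (5/3): B, D, F#.
D (6/3): D, F#, B.

D, F#, G, B | E, G, C | B, D, F# | B, D, F# | D, F#, B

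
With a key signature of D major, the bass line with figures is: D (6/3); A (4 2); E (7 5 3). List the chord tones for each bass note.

D (6/3): D, F#, B.
A (6/4/2): A, B, D, F#.
E (7/5/3): E, G, B, D.

D, F#, B | A, B, D, F# | E, G, B, D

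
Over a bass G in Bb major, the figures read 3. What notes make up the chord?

G, Bb, D

The written figures 3 are shorthand for 5/3: the 5 is implied.
A third above G in this key is Bb.
A fifth above G in this key is D.
Together with the bass G, this spells G minor in root position.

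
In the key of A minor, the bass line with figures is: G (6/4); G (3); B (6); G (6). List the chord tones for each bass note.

G (6/4): G, C, E.
G (5/3): G, B, D.
B (6/3): B, D, G.
G (6/3): G, B, E.

G, C, E | G, B, D | B, D, G | G, B, E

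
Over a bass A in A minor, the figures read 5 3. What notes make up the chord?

A third above A in this key is C.
A fifth above A in this key is E.
Together with the bass A, this spells A minor in root position.

A, C, E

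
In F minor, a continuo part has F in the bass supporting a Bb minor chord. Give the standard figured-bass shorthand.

6/4

F is the fifth of Bb minor, so the chord is in second inversion.
A triad in second inversion is figured 6/4, conventionally abbreviated 6/4.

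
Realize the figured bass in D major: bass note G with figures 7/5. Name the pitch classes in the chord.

G, B, D, F#

The written figures 7/5 are shorthand for 7/5/3: the 3 is implied.
A third above G in this key is B.
A fifth above G in this key is D.
A seventh above G in this key is F#.
Together with the bass G, this spells G major seventh in root position.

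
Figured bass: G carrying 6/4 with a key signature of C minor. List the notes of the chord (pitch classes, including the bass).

A fourth above G in this key is C.
A sixth above G in this key is Eb.
Together with the bass G, this spells C minor in second inversion.

G, C, Eb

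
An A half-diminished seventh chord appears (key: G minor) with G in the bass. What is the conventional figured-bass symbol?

G is the seventh of A half-diminished seventh, so the chord is in third inversion.
A seventh chord in third inversion is figured 6/4/2, conventionally abbreviated 4/2.

4/2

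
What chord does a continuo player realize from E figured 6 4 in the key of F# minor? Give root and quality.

A major

The figures 6 4 indicate a triad in second inversion.
In second inversion the root lies a fourth above the bass: a fourth above E in F# minor is A.
The chord tones are E, A, C#, giving A major.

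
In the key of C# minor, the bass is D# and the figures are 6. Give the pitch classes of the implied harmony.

The written figures 6 are shorthand for 6/3: the 3 is implied.
A third above D# in this key is F#.
A sixth above D# in this key is B.
Together with the bass D#, this spells B major in first inversion.

D#, F#, B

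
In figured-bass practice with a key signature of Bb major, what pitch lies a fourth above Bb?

Counting 3 letter steps above Bb lands on E; in Bb major, that letter is Eb.

Eb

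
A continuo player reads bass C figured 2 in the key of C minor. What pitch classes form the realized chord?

The written figures 2 are shorthand for 6/4/2: the 6/4 are implied.
A second above C in this key is D.
A fourth above C in this key is F.
A sixth above C in this key is Ab.
Together with the bass C, this spells D half-diminished seventh in third inversion.

C, D, F, Ab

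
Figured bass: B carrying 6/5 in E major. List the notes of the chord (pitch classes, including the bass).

B, D#, F#, G#

The written figures 6/5 are shorthand for 6/5/3: the 3 is implied.
A third above B in this key is D#.
A fifth above B in this key is F#.
A sixth above B in this key is G#.
Together with the bass B, this spells G# minor seventh in first inversion.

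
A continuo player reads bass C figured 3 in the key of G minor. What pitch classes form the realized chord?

The written figures 3 are shorthand for 5/3: the 5 is implied.
A third above C in this key is Eb.
A fifth above C in this key is G.
Together with the bass C, this spells C minor in root position.

C, Eb, G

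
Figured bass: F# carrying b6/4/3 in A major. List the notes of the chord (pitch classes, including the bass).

F#, A, B, Db

A third above F# in this key is A.
A fourth above F# in this key is B.
A sixth above F# in this key is D, lowered to Db by the flat.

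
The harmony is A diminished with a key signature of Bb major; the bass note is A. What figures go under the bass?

A is the root of A diminished, so the chord is in root position.
A triad in root position is figured 5/3, conventionally abbreviated (no figures — root-position triad).

no figures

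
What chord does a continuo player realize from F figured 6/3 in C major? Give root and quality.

D minor

The figures 6/3 indicate a triad in first inversion.
In first inversion the root lies a sixth above the bass: a sixth above F in C major is D.
The chord tones are F, A, D, giving D minor.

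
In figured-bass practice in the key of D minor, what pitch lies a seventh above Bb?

Counting 6 letter steps above Bb lands on A; in D minor, that letter is A.

A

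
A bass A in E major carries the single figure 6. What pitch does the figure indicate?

F#

Counting 5 letter steps above A lands on F; in E major, that letter is F#.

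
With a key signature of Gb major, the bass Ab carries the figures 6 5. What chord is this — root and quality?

The figures 6 5 indicate a seventh chord in first inversion.
In first inversion the root lies a sixth above the bass: a sixth above Ab in Gb major is F.
The chord tones are Ab, Cb, Eb, F, giving F half-diminished seventh.

F half-diminished seventh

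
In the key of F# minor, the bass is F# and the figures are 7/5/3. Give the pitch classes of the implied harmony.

A third above F# in this key is A.
A fifth above F# in this key is C#.
A seventh above F# in this key is E.
Together with the bass F#, this spells F# minor seventh in root position.

F#, A, C#, E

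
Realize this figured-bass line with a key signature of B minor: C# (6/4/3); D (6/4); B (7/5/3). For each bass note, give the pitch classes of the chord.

C#, E, F#, A | D, G, B | B, D, F#, A

C# (6/4/3): C#, E, F#, A.
D (6/4): D, G, B.
B (7/5/3): B, D, F#, A.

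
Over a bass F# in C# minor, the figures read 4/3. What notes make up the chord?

The written figures 4/3 are shorthand for 6/4/3: the 6 is implied.
A third above F# in this key is A.
A fourth above F# in this key is B.
A sixth above F# in this key is D#.
Together with the bass F#, this spells B dominant seventh in second inversion.

F#, A, B, D#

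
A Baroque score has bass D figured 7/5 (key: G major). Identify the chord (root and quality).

The figures 7/5 indicate a seventh chord in root position.
In root position the bass is the root, so the root is D.
The chord tones are D, F#, A, C, giving D dominant seventh.

D dominant seventh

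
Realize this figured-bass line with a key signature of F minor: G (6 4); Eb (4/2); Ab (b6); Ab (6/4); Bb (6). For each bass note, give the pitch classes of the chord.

G, C, Eb | Eb, F, Ab, C | Ab, C, Fb | Ab, Db, F | Bb, Db, G

G (6/4): G, C, Eb.
Eb (6/4/2): Eb, F, Ab, C.
Ab (b6/3): Ab, C, Fb.
Ab (6/4): Ab, Db, F.
Bb (6/3): Bb, Db, G.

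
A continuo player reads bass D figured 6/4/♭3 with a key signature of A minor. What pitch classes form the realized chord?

D, Fb, G, B

A third above D in this key is F, lowered to Fb by the flat.
A fourth above D in this key is G.
A sixth above D in this key is B.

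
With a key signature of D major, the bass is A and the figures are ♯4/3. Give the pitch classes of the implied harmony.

The written figures ♯4/3 are shorthand for 6/4/3: the 6 is implied.
A third above A in this key is C#.
A fourth above A in this key is D, raised to D# by the sharp.
A sixth above A in this key is F#.
Together with the bass A, this spells D# half-diminished seventh in second inversion.

A, C#, D#, F#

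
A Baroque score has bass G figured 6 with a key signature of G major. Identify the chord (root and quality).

E minor

The figures 6 indicate a triad in first inversion.
In first inversion the root lies a sixth above the bass: a sixth above G in G major is E.
The chord tones are G, B, E, giving E minor.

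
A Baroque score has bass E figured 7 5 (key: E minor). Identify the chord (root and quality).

The figures 7 5 indicate a seventh chord in root position.
In root position the bass is the root, so the root is E.
The chord tones are E, G, B, D, giving E minor seventh.

E minor seventh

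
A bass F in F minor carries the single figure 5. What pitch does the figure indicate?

C

Counting 4 letter steps above F lands on C; in F minor, that letter is C.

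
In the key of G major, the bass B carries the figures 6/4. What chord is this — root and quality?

The figures 6/4 indicate a triad in second inversion.
In second inversion the root lies a fourth above the bass: a fourth above B in G major is E.
The chord tones are B, E, G, giving E minor.

E minor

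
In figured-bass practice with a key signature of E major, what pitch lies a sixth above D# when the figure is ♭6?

Bb

Counting 5 letter steps above D# lands on B; in E major, that letter is B.
The b6 figure lowers it a semitone, giving Bb.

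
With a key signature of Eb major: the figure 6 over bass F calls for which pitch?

Counting 5 letter steps above F lands on D; in Eb major, that letter is D.

D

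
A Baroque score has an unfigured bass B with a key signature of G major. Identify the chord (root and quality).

B minor

An unfigured bass indicates a triad in root position.
In root position the bass is the root, so the root is B.
The chord tones are B, D, F#, giving B minor.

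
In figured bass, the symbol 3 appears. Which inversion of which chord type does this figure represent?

triad, root position

3 is shorthand for 5/3.
Intervals of 5/3 above the bass form a triad; the bass is the root, so this is root position.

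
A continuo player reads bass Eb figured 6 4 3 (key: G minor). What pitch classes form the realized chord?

Eb, G, A, C

A third above Eb in this key is G.
A fourth above Eb in this key is A.
A sixth above Eb in this key is C.
Together with the bass Eb, this spells A half-diminished seventh in second inversion.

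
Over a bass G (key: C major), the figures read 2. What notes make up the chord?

The written figures 2 are shorthand for 6/4/2: the 6/4 are implied.
A second above G in this key is A.
A fourth above G in this key is C.
A sixth above G in this key is E.
Together with the bass G, this spells A minor seventh in third inversion.

G, A, C, E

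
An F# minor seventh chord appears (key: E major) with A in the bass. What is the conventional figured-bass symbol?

A is the third of F# minor seventh, so the chord is in first inversion.
A seventh chord in first inversion is figured 6/5/3, conventionally abbreviated 6/5.

6/5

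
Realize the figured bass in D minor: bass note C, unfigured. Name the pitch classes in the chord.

An unfigured bass implies 5/3.
A third above C in this key is E.
A fifth above C in this key is G.
Together with the bass C, this spells C major in root position.

C, E, G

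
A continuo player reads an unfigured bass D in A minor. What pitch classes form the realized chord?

D, F, A

An unfigured bass implies 5/3.
A third above D in this key is F.
A fifth above D in this key is A.
Together with the bass D, this spells D minor in root position.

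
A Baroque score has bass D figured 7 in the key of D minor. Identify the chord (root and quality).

D minor seventh

The figures 7 indicate a seventh chord in root position.
In root position the bass is the root, so the root is D.
The chord tones are D, F, A, C, giving D minor seventh.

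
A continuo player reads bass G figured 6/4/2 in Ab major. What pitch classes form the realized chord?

A second above G in this key is Ab.
A fourth above G in this key is C.
A sixth above G in this key is Eb.
Together with the bass G, this spells Ab major seventh in third inversion.

G, Ab, C, Eb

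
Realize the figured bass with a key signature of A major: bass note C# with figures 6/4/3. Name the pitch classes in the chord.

A third above C# in this key is E.
A fourth above C# in this key is F#.
A sixth above C# in this key is A.
Together with the bass C#, this spells F# minor seventh in second inversion.

C#, E, F#, A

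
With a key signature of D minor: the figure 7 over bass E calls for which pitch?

D

Counting 6 letter steps above E lands on D; in D minor, that letter is D.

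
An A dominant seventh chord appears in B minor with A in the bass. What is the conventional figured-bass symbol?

A is the root of A dominant seventh, so the chord is in root position.
A seventh chord in root position is figured 7/5/3, conventionally abbreviated 7.

7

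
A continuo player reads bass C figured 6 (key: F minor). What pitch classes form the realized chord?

The written figures 6 are shorthand for 6/3: the 3 is implied.
A third above C in this key is Eb.
A sixth above C in this key is Ab.
Together with the bass C, this spells Ab major in first inversion.

C, Eb, Ab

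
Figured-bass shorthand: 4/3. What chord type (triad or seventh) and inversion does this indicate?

seventh chord, second inversion

4/3 is shorthand for 6/4/3.
Intervals of 6/4/3 above the bass form a seventh chord; the bass is the fifth, so this is second inversion.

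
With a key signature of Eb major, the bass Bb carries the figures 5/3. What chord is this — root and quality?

Bb major

The figures 5/3 indicate a triad in root position.
In root position the bass is the root, so the root is Bb.
The chord tones are Bb, D, F, giving Bb major.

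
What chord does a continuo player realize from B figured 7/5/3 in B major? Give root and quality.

The figures 7/5/3 indicate a seventh chord in root position.
In root position the bass is the root, so the root is B.
The chord tones are B, D#, F#, A#, giving B major seventh.

B major seventh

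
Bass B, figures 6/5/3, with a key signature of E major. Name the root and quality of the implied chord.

The figures 6/5/3 indicate a seventh chord in first inversion.
In first inversion the root lies a sixth above the bass: a sixth above B in E major is G#.
The chord tones are B, D#, F#, G#, giving G# minor seventh.

G# minor seventh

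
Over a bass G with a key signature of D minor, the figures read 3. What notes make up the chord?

The written figures 3 are shorthand for 5/3: the 5 is implied.
A third above G in this key is Bb.
A fifth above G in this key is D.
Together with the bass G, this spells G minor in root position.

G, Bb, D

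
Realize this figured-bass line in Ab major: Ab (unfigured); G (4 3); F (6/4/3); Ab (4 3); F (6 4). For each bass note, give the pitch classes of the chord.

Ab, C, Eb | G, Bb, C, Eb | F, Ab, Bb, Db | Ab, C, Db, F | F, Bb, Db

Ab (5/3): Ab, C, Eb.
G (6/4/3): G, Bb, C, Eb.
F (6/4/3): F, Ab, Bb, Db.
Ab (6/4/3): Ab, C, Db, F.
F (6/4): F, Bb, Db.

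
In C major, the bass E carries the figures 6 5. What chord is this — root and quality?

C major seventh

The figures 6 5 indicate a seventh chord in first inversion.
In first inversion the root lies a sixth above the bass: a sixth above E in C major is C.
The chord tones are E, G, B, C, giving C major seventh.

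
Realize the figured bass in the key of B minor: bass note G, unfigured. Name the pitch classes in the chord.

An unfigured bass implies 5/3.
A third above G in this key is B.
A fifth above G in this key is D.
Together with the bass G, this spells G major in root position.

G, B, D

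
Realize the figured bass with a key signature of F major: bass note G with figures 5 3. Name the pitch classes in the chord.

A third above G in this key is Bb.
A fifth above G in this key is D.
Together with the bass G, this spells G minor in root position.

G, Bb, D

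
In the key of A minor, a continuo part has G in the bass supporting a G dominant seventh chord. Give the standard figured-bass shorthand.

7

G is the root of G dominant seventh, so the chord is in root position.
A seventh chord in root position is figured 7/5/3, conventionally abbreviated 7.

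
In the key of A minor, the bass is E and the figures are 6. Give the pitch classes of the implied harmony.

E, G, C

The written figures 6 are shorthand for 6/3: the 3 is implied.
A third above E in this key is G.
A sixth above E in this key is C.
Together with the bass E, this spells C major in first inversion.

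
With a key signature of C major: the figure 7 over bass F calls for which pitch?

Counting 6 letter steps above F lands on E; in C major, that letter is E.

E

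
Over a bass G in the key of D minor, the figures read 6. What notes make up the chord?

G, Bb, E

The written figures 6 are shorthand for 6/3: the 3 is implied.
A third above G in this key is Bb.
A sixth above G in this key is E.
Together with the bass G, this spells E diminished in first inversion.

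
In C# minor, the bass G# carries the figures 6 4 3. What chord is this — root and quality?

The figures 6 4 3 indicate a seventh chord in second inversion.
In second inversion the root lies a fourth above the bass: a fourth above G# in C# minor is C#.
The chord tones are G#, B, C#, E, giving C# minor seventh.

C# minor seventh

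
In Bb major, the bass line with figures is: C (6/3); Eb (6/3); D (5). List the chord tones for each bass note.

C, Eb, A | Eb, G, C | D, F, A

C (6/3): C, Eb, A.
Eb (6/3): Eb, G, C.
D (5/3): D, F, A.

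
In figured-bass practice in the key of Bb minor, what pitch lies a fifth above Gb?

Db

Counting 4 letter steps above Gb lands on D; in Bb minor, that letter is Db.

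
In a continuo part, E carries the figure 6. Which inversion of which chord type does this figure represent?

triad, first inversion

6 is shorthand for 6/3.
Intervals of 6/3 above the bass form a triad; the bass is the third, so this is first inversion.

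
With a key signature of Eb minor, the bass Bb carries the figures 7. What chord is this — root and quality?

Bb minor seventh

The figures 7 indicate a seventh chord in root position.
In root position the bass is the root, so the root is Bb.
The chord tones are Bb, Db, F, Ab, giving Bb minor seventh.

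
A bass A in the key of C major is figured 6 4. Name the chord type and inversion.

triad, second inversion

Intervals of 6/4 above the bass form a triad; the bass is the fifth, so this is second inversion.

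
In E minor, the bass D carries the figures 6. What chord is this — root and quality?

The figures 6 indicate a triad in first inversion.
In first inversion the root lies a sixth above the bass: a sixth above D in E minor is B.
The chord tones are D, F#, B, giving B minor.

B minor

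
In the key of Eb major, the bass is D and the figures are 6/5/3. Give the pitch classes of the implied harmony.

A third above D in this key is F.
A fifth above D in this key is Ab.
A sixth above D in this key is Bb.
Together with the bass D, this spells Bb dominant seventh in first inversion.

D, F, Ab, Bb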